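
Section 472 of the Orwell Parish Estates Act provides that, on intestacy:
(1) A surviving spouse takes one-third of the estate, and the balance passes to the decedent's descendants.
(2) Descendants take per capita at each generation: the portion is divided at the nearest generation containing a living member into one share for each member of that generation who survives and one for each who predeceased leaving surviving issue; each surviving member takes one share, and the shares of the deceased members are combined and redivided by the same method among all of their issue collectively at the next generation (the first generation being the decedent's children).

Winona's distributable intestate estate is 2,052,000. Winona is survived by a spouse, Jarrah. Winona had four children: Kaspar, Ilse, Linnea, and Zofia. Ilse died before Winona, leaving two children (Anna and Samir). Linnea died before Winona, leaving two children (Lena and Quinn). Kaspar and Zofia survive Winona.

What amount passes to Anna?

Anna receives 171,000.

Jarrah takes one-third of 2,052,000 = 684,000. The remaining 1,368,000 passes to the descendants.
The descendants' portion (1,368,000) is divided at the children's generation into 4 shares of 342,000. Kaspar and Zofia each take 342,000. The 2 shares of the deceased (Ilse and Linnea) are combined into a pool of 684,000.
That pool (684,000) is divided at the grandchildren's generation equally among Anna, Samir, Lena, and Quinn: 171,000 each.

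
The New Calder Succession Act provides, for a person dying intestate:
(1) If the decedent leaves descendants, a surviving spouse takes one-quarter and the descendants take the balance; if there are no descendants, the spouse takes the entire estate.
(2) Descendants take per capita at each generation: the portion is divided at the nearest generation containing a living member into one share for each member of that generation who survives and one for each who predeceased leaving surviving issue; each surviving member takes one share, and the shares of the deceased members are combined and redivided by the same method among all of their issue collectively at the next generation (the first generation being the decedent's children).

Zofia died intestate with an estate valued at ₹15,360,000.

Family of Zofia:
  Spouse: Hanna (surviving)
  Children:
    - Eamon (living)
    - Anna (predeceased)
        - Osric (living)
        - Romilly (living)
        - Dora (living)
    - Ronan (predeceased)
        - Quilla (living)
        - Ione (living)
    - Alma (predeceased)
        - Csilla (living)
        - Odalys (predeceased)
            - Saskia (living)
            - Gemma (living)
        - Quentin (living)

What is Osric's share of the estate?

Hanna takes one-quarter of ₹15,360,000 = ₹3,840,000. The remaining ₹11,520,000 passes to the descendants.
The descendants' portion (₹11,520,000) is divided at the children's generation into 4 shares of ₹2,880,000. Eamon takes ₹2,880,000. The 3 shares of the deceased (Anna, Ronan, and Alma) are combined into a pool of ₹8,640,000.
That pool (₹8,640,000) is divided at the grandchildren's generation into 8 shares of ₹1,080,000. Osric, Romilly, Dora, Quilla, Ione, Csilla, and Quentin each take ₹1,080,000. The remaining share for the deceased Odalys (₹1,080,000) is carried to the next generation.
That pool (₹1,080,000) is divided at the great-grandchildren's generation equally among Saskia and Gemma: ₹540,000 each.

Osric receives ₹1,080,000.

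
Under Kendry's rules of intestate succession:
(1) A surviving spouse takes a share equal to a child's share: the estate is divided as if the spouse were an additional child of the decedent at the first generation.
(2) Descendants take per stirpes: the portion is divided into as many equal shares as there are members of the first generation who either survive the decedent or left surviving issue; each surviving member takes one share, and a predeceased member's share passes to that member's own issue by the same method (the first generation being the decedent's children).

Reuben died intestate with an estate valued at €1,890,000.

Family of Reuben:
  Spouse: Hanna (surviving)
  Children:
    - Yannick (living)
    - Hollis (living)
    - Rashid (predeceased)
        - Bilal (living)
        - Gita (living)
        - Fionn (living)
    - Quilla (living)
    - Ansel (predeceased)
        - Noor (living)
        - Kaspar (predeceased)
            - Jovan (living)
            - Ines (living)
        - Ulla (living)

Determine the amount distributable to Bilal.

Bilal receives €105,000.

The spouse counts as an additional share at the children's level, so there are 6 primary shares of €315,000. Hanna takes one such share (€315,000).
The children's combined portion (€1,575,000) is divided into 5 shares of €315,000: Yannick, Hollis, and Quilla each take €315,000; Rashid's €315,000 share passes to Rashid's issue; Ansel's €315,000 share passes to Ansel's issue.
Rashid's share (€315,000) is divided into 3 shares of €105,000: Bilal, Gita, and Fionn each take €105,000.
Ansel's share (€315,000) is divided into 3 shares of €105,000: Noor and Ulla each take €105,000; Kaspar's €105,000 share passes to Kaspar's issue.
Kaspar's share (€105,000) is divided into 2 shares of €52,500: Jovan and Ines each take €52,500.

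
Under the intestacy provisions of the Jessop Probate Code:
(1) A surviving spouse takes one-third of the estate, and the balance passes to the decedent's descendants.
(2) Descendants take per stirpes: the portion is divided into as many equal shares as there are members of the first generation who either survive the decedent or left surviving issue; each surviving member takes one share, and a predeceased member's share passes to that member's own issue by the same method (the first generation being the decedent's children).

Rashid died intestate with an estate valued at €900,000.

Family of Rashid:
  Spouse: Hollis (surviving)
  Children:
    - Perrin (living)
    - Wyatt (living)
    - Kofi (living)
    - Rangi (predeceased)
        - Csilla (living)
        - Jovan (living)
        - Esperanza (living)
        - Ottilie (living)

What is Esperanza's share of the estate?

Hollis takes one-third of €900,000 = €300,000. The remaining €600,000 passes to the descendants.
The descendants' portion (€600,000) is divided into 4 shares of €150,000: Perrin, Wyatt, and Kofi each take €150,000; Rangi's €150,000 share passes to Rangi's issue.
Rangi's share (€150,000) is divided into 4 shares of €37,500: Csilla, Jovan, Esperanza, and Ottilie each take €37,500.

Esperanza receives €37,500.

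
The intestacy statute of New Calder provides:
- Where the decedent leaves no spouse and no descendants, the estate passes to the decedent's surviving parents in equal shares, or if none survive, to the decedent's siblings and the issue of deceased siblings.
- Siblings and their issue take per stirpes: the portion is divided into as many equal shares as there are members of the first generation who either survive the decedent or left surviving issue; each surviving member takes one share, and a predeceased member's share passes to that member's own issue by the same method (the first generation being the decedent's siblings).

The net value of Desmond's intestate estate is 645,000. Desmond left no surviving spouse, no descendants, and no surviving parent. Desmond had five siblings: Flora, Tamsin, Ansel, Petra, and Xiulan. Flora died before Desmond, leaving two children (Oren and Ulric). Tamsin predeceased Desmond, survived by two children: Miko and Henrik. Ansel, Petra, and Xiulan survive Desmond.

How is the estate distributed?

Oren: 64,500; Ulric: 64,500; Miko: 64,500; Henrik: 64,500; Ansel: 129,000; Petra: 129,000; Xiulan: 129,000

The entire 645,000 passes to the siblings and their issue.
That amount (645,000) is divided into 5 shares of 129,000: Ansel, Petra, and Xiulan each take 129,000; Flora's 129,000 share passes to Flora's issue; Tamsin's 129,000 share passes to Tamsin's issue.
Flora's share (129,000) is divided into 2 shares of 64,500: Oren and Ulric each take 64,500.
Tamsin's share (129,000) is divided into 2 shares of 64,500: Miko and Henrik each take 64,500.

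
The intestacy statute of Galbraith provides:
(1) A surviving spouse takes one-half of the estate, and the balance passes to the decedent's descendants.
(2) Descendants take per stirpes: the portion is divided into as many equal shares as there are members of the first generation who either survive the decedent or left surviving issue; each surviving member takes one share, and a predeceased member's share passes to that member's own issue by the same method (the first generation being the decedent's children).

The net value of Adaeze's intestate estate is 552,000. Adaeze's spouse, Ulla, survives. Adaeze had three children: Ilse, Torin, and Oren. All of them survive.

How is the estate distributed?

Ulla takes one-half of 552,000 = 276,000. The remaining 276,000 passes to the descendants.
The descendants' portion (276,000) is divided into 3 shares of 92,000: Ilse, Torin, and Oren each take 92,000.

Ulla: 276,000; Ilse: 92,000; Torin: 92,000; Oren: 92,000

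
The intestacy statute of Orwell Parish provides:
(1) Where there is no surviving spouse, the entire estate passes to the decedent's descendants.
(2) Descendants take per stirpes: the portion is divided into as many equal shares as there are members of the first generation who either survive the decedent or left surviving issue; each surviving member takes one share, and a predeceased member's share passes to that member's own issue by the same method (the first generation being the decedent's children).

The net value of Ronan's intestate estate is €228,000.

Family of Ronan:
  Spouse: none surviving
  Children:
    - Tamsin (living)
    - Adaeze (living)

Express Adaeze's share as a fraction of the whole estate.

Adaeze receives 1/2 of the estate.

The entire €228,000 passes to the descendants.
That amount (€228,000) is divided into 2 shares of €114,000: Tamsin and Adaeze each take €114,000.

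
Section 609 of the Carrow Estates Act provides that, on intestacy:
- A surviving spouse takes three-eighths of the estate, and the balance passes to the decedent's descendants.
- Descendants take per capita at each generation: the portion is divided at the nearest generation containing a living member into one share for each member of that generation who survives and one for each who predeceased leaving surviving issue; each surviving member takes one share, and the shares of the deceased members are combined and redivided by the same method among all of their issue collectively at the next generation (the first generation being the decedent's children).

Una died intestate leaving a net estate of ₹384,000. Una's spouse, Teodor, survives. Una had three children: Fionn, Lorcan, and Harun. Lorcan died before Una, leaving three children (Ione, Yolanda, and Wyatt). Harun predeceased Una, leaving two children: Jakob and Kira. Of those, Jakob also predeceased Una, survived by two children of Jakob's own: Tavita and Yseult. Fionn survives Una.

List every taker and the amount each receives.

Teodor takes three-eighths of ₹384,000 = ₹144,000. The remaining ₹240,000 passes to the descendants.
The descendants' portion (₹240,000) is divided at the children's generation into 3 shares of ₹80,000. Fionn takes ₹80,000. The 2 shares of the deceased (Lorcan and Harun) are combined into a pool of ₹160,000.
That pool (₹160,000) is divided at the grandchildren's generation into 5 shares of ₹32,000. Ione, Yolanda, Wyatt, and Kira each take ₹32,000. The remaining share for the deceased Jakob (₹32,000) is carried to the next generation.
That pool (₹32,000) is divided at the great-grandchildren's generation equally among Tavita and Yseult: ₹16,000 each.

Teodor: ₹144,000; Fionn: ₹80,000; Ione: ₹32,000; Yolanda: ₹32,000; Wyatt: ₹32,000; Tavita: ₹16,000; Yseult: ₹16,000; Kira: ₹32,000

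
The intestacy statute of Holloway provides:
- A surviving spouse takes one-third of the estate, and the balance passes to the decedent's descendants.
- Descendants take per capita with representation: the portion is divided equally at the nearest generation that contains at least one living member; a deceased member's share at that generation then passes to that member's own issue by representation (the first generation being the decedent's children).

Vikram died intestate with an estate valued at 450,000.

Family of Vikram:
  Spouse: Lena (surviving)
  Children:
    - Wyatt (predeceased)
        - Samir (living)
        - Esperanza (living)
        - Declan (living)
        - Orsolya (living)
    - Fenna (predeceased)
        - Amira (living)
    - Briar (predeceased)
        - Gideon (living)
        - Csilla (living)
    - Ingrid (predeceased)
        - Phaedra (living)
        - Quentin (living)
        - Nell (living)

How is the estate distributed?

Lena takes one-third of 450,000 = 150,000. The remaining 300,000 passes to the descendants.
No child survives, so the initial division is made at the grandchildren's generation.
The descendants' portion (300,000) is divided into 10 shares of 30,000: Samir, Esperanza, Declan, Orsolya, Amira, Gideon, Csilla, Phaedra, Quentin, and Nell each take 30,000.

Lena: 150,000; Samir: 30,000; Esperanza: 30,000; Declan: 30,000; Orsolya: 30,000; Amira: 30,000; Gideon: 30,000; Csilla: 30,000; Phaedra: 30,000; Quentin: 30,000; Nell: 30,000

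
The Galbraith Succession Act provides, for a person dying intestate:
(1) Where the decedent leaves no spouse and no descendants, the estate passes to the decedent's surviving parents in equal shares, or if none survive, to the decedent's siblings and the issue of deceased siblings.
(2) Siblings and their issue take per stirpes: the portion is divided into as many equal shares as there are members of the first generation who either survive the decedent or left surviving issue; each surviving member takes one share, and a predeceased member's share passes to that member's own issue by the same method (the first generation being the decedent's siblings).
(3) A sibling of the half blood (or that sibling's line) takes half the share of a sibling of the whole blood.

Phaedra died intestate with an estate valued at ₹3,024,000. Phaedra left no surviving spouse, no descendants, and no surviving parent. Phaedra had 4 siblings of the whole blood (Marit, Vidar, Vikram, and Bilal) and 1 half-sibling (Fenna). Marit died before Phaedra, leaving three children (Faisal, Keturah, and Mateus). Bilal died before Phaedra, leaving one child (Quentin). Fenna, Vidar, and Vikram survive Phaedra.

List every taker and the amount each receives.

The entire ₹3,024,000 passes to the siblings and their issue.
Counting each half-blood sibling's line as half a unit, there are 9/2 units in ₹3,024,000, so one unit is ₹672,000. Whole-blood lines (Marit, Vidar, Vikram, and Bilal) take ₹672,000 each; half-blood lines (Fenna) take ₹336,000 each.
Marit's share (₹672,000) is divided into 3 shares of ₹224,000: Faisal, Keturah, and Mateus each take ₹224,000.
Bilal's share (₹672,000) passes entirely to Quentin.

Faisal: ₹224,000; Keturah: ₹224,000; Mateus: ₹224,000; Fenna: ₹336,000; Vidar: ₹672,000; Vikram: ₹672,000; Quentin: ₹672,000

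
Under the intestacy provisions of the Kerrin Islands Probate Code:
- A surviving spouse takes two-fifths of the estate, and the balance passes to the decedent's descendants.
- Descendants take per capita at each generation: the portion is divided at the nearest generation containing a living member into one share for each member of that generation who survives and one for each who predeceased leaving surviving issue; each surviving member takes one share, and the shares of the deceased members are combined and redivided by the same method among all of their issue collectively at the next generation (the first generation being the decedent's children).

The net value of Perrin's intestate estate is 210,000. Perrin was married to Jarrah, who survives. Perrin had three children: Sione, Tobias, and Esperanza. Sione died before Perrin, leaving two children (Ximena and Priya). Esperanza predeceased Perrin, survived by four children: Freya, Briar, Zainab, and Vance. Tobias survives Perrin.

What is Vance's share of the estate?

Vance receives 14,000.

Jarrah takes two-fifths of 210,000 = 84,000. The remaining 126,000 passes to the descendants.
The descendants' portion (126,000) is divided at the children's generation into 3 shares of 42,000. Tobias takes 42,000. The 2 shares of the deceased (Sione and Esperanza) are combined into a pool of 84,000.
That pool (84,000) is divided at the grandchildren's generation equally among Ximena, Priya, Freya, Briar, Zainab, and Vance: 14,000 each.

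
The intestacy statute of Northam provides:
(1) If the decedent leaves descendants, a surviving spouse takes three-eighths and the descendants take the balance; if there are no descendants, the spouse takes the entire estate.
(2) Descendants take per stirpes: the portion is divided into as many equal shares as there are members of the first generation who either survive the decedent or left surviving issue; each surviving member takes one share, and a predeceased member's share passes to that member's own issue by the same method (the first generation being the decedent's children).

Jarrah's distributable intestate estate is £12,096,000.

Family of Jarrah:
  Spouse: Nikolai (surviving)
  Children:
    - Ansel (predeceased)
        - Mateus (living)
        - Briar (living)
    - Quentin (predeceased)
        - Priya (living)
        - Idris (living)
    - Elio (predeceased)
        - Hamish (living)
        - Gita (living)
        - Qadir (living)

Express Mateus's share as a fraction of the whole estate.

Nikolai takes three-eighths of £12,096,000 = £4,536,000. The remaining £7,560,000 passes to the descendants.
The descendants' portion (£7,560,000) is divided into 3 shares of £2,520,000: Ansel's £2,520,000 share passes to Ansel's issue; Quentin's £2,520,000 share passes to Quentin's issue; Elio's £2,520,000 share passes to Elio's issue.
Ansel's share (£2,520,000) is divided into 2 shares of £1,260,000: Mateus and Briar each take £1,260,000.
Quentin's share (£2,520,000) is divided into 2 shares of £1,260,000: Priya and Idris each take £1,260,000.
Elio's share (£2,520,000) is divided into 3 shares of £840,000: Hamish, Gita, and Qadir each take £840,000.

Mateus receives 5/48 of the estate.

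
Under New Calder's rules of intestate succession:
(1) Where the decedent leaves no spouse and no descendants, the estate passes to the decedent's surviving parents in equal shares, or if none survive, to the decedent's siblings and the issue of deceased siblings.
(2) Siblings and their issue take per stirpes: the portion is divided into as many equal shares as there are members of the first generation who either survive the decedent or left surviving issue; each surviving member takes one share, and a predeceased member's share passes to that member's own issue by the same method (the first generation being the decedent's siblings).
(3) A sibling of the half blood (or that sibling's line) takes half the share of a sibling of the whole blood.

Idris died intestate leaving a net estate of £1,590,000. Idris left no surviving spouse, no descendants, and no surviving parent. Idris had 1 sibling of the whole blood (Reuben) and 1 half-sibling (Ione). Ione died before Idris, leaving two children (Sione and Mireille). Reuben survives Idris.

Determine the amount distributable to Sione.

The entire £1,590,000 passes to the siblings and their issue.
Counting each half-blood sibling's line as half a unit, there are 3/2 units in £1,590,000, so one unit is £1,060,000. Whole-blood lines (Reuben) take £1,060,000 each; half-blood lines (Ione) take £530,000 each.
Ione's share (£530,000) is divided into 2 shares of £265,000: Sione and Mireille each take £265,000.

Sione receives £265,000.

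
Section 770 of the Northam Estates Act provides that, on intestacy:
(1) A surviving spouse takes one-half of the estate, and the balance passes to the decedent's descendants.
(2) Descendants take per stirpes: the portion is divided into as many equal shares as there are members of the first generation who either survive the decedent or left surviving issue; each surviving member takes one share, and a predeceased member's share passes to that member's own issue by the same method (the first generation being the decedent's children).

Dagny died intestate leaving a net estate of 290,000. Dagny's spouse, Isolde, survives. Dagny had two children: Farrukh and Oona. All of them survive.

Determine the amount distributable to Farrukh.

Farrukh receives 72,500.

Isolde takes one-half of 290,000 = 145,000. The remaining 145,000 passes to the descendants.
The descendants' portion (145,000) is divided into 2 shares of 72,500: Farrukh and Oona each take 72,500.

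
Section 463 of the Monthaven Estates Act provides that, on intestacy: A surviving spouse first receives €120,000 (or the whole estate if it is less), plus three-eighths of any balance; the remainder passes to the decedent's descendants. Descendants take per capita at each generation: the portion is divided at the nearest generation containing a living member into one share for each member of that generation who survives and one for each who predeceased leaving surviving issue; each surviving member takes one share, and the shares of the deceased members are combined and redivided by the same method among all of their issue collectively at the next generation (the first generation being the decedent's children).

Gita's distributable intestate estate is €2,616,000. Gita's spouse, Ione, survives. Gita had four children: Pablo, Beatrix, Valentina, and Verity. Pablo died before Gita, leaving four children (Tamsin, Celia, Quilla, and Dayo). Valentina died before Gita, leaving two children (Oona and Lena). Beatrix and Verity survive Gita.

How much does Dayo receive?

Dayo receives €130,000.

Ione first takes €120,000, leaving a balance of €2,496,000. Ione then takes three-eighths of the balance (€936,000), for a total of €1,056,000. The remaining €1,560,000 passes to the descendants.
The descendants' portion (€1,560,000) is divided at the children's generation into 4 shares of €390,000. Beatrix and Verity each take €390,000. The 2 shares of the deceased (Pablo and Valentina) are combined into a pool of €780,000.
That pool (€780,000) is divided at the grandchildren's generation equally among Tamsin, Celia, Quilla, Dayo, Oona, and Lena: €130,000 each.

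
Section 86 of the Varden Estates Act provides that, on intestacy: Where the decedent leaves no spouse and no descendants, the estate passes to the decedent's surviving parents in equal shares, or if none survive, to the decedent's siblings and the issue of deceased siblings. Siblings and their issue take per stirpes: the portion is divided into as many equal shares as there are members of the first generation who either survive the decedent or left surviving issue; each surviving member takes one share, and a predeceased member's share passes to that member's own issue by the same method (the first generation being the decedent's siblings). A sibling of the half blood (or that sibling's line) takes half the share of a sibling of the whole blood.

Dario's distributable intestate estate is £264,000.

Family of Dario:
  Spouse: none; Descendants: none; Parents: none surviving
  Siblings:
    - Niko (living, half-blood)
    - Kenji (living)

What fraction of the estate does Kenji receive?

The entire £264,000 passes to the siblings and their issue.
Counting each half-blood sibling's line as half a unit, there are 3/2 units in £264,000, so one unit is £176,000. Whole-blood lines (Kenji) take £176,000 each; half-blood lines (Niko) take £88,000 each.

Kenji receives 2/3 of the estate.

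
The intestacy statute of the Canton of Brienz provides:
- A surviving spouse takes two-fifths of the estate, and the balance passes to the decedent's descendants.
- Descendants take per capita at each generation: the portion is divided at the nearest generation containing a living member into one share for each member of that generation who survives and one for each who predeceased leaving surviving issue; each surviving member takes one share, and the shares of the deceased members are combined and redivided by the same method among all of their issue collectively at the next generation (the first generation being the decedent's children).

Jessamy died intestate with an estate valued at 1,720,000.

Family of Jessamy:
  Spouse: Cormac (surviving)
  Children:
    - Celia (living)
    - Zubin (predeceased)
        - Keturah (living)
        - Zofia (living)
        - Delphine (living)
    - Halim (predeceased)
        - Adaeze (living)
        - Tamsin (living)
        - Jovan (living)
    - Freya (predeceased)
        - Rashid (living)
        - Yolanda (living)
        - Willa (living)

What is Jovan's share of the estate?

Jovan receives 86,000.

Cormac takes two-fifths of 1,720,000 = 688,000. The remaining 1,032,000 passes to the descendants.
The descendants' portion (1,032,000) is divided at the children's generation into 4 shares of 258,000. Celia takes 258,000. The 3 shares of the deceased (Zubin, Halim, and Freya) are combined into a pool of 774,000.
That pool (774,000) is divided at the grandchildren's generation equally among Keturah, Zofia, Delphine, Adaeze, Tamsin, Jovan, Rashid, Yolanda, and Willa: 86,000 each.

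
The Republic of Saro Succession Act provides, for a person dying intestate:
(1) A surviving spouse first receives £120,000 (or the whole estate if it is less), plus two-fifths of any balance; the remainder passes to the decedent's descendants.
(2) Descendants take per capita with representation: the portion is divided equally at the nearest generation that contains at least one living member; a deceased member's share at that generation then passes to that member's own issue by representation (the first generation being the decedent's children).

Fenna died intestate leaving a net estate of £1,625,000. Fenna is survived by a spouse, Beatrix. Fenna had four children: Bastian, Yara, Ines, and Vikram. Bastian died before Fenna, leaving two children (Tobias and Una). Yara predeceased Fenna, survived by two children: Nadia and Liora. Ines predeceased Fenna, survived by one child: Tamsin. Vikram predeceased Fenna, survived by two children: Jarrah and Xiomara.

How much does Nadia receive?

Nadia receives £129,000.

Beatrix first takes £120,000, leaving a balance of £1,505,000. Beatrix then takes two-fifths of the balance (£602,000), for a total of £722,000. The remaining £903,000 passes to the descendants.
No child survives, so the initial division is made at the grandchildren's generation.
The descendants' portion (£903,000) is divided into 7 shares of £129,000: Tobias, Una, Nadia, Liora, Tamsin, Jarrah, and Xiomara each take £129,000.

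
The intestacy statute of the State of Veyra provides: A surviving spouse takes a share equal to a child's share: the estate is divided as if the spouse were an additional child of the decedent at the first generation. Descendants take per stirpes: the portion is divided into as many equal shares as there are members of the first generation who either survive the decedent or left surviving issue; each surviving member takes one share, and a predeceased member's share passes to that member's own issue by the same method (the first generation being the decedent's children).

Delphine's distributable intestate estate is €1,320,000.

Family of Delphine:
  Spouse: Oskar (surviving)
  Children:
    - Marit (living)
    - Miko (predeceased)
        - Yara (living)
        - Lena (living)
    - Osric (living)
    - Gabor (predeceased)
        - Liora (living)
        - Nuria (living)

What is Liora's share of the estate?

The spouse counts as an additional share at the children's level, so there are 5 primary shares of €264,000. Oskar takes one such share (€264,000).
The children's combined portion (€1,056,000) is divided into 4 shares of €264,000: Marit and Osric each take €264,000; Miko's €264,000 share passes to Miko's issue; Gabor's €264,000 share passes to Gabor's issue.
Miko's share (€264,000) is divided into 2 shares of €132,000: Yara and Lena each take €132,000.
Gabor's share (€264,000) is divided into 2 shares of €132,000: Liora and Nuria each take €132,000.

Liora receives €132,000.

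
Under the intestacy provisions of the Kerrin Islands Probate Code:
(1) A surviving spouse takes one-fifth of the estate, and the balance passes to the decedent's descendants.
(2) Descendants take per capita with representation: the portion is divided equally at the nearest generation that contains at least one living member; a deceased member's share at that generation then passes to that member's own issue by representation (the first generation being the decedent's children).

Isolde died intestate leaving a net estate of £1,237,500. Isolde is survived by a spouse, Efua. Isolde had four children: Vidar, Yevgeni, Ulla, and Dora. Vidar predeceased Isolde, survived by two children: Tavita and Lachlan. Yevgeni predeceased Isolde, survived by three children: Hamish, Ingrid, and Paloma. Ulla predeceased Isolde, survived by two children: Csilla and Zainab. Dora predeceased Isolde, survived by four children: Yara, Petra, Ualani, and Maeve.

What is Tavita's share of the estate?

Efua takes one-fifth of £1,237,500 = £247,500. The remaining £990,000 passes to the descendants.
No child survives, so the initial division is made at the grandchildren's generation.
The descendants' portion (£990,000) is divided into 11 shares of £90,000: Tavita, Lachlan, Hamish, Ingrid, Paloma, Csilla, Zainab, Yara, Petra, Ualani, and Maeve each take £90,000.

Tavita receives £90,000.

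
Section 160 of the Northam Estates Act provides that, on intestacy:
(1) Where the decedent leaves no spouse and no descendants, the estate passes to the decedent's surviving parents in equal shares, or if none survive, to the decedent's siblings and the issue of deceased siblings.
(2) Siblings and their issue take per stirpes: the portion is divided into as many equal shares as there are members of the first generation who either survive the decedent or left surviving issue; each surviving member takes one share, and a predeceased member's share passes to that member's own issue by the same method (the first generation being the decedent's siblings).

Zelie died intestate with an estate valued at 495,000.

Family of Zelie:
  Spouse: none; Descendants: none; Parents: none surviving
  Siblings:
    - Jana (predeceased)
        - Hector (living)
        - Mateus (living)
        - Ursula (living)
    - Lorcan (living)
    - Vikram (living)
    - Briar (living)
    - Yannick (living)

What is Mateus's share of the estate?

The entire 495,000 passes to the siblings and their issue.
That amount (495,000) is divided into 5 shares of 99,000: Lorcan, Vikram, Briar, and Yannick each take 99,000; Jana's 99,000 share passes to Jana's issue.
Jana's share (99,000) is divided into 3 shares of 33,000: Hector, Mateus, and Ursula each take 33,000.

Mateus receives 33,000.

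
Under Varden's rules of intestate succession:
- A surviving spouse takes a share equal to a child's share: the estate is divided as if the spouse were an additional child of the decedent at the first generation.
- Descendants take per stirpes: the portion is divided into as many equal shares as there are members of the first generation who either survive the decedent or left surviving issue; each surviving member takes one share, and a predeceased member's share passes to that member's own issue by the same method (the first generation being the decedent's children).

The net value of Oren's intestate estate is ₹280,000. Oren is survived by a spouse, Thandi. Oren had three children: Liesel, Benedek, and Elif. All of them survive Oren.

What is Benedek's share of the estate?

Benedek receives ₹70,000.

The spouse counts as an additional share at the children's level, so there are 4 primary shares of ₹70,000. Thandi takes one such share (₹70,000).
The children's combined portion (₹210,000) is divided into 3 shares of ₹70,000: Liesel, Benedek, and Elif each take ₹70,000.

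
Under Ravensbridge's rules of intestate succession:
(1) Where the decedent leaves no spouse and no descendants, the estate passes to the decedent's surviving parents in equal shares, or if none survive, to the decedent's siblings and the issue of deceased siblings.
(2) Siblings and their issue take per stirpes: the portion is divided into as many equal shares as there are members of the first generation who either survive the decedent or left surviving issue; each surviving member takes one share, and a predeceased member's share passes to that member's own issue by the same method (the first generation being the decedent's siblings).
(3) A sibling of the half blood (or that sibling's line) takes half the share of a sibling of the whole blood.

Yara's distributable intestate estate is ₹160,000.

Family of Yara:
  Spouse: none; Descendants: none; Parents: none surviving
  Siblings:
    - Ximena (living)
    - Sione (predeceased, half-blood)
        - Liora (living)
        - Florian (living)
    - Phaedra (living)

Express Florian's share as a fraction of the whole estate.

The entire ₹160,000 passes to the siblings and their issue.
Counting each half-blood sibling's line as half a unit, there are 5/2 units in ₹160,000, so one unit is ₹64,000. Whole-blood lines (Ximena and Phaedra) take ₹64,000 each; half-blood lines (Sione) take ₹32,000 each.
Sione's share (₹32,000) is divided into 2 shares of ₹16,000: Liora and Florian each take ₹16,000.

Florian receives 1/10 of the estate.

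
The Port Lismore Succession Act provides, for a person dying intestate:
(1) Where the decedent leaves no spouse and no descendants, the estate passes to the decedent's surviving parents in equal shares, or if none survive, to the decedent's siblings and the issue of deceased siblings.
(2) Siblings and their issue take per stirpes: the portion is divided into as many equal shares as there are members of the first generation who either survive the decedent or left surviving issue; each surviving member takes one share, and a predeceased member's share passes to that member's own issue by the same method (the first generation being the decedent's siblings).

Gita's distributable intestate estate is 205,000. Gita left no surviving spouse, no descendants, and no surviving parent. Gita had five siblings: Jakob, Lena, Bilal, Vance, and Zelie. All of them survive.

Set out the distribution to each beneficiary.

Jakob: 41,000; Lena: 41,000; Bilal: 41,000; Vance: 41,000; Zelie: 41,000

The entire 205,000 passes to the siblings and their issue.
That amount (205,000) is divided into 5 shares of 41,000: Jakob, Lena, Bilal, Vance, and Zelie each take 41,000.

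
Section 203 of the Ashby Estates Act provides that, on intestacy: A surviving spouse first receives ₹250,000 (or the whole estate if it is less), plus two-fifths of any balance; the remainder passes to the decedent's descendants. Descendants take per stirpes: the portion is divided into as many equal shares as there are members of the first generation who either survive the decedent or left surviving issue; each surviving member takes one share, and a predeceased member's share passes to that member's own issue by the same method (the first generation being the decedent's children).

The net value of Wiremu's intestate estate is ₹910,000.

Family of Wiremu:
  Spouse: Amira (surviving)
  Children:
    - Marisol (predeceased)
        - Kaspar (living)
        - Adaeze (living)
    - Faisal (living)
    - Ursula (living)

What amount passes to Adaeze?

Adaeze receives ₹66,000.

Amira first takes ₹250,000, leaving a balance of ₹660,000. Amira then takes two-fifths of the balance (₹264,000), for a total of ₹514,000. The remaining ₹396,000 passes to the descendants.
The descendants' portion (₹396,000) is divided into 3 shares of ₹132,000: Faisal and Ursula each take ₹132,000; Marisol's ₹132,000 share passes to Marisol's issue.
Marisol's share (₹132,000) is divided into 2 shares of ₹66,000: Kaspar and Adaeze each take ₹66,000.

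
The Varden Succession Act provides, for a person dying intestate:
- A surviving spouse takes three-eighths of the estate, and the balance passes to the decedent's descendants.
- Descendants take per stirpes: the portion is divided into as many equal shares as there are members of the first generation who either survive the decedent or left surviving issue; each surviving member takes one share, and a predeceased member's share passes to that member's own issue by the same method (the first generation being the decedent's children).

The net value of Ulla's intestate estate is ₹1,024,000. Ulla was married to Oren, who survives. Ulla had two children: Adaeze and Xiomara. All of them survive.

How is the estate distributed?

Oren: ₹384,000; Adaeze: ₹320,000; Xiomara: ₹320,000

Oren takes three-eighths of ₹1,024,000 = ₹384,000. The remaining ₹640,000 passes to the descendants.
The descendants' portion (₹640,000) is divided into 2 shares of ₹320,000: Adaeze and Xiomara each take ₹320,000.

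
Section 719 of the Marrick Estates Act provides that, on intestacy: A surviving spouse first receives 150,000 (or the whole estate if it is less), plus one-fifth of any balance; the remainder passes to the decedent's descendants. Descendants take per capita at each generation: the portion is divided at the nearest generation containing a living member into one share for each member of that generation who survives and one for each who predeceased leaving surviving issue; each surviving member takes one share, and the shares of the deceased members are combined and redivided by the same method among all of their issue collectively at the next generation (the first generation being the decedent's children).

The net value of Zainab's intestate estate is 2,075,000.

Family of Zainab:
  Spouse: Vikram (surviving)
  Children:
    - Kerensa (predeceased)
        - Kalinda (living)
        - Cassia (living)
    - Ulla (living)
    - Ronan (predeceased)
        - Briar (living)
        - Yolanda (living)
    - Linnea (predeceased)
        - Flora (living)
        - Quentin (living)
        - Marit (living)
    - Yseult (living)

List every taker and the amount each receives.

Vikram: 535,000; Kalinda: 132,000; Cassia: 132,000; Ulla: 308,000; Briar: 132,000; Yolanda: 132,000; Flora: 132,000; Quentin: 132,000; Marit: 132,000; Yseult: 308,000

Vikram first takes 150,000, leaving a balance of 1,925,000. Vikram then takes one-fifth of the balance (385,000), for a total of 535,000. The remaining 1,540,000 passes to the descendants.
The descendants' portion (1,540,000) is divided at the children's generation into 5 shares of 308,000. Ulla and Yseult each take 308,000. The 3 shares of the deceased (Kerensa, Ronan, and Linnea) are combined into a pool of 924,000.
That pool (924,000) is divided at the grandchildren's generation equally among Kalinda, Cassia, Briar, Yolanda, Flora, Quentin, and Marit: 132,000 each.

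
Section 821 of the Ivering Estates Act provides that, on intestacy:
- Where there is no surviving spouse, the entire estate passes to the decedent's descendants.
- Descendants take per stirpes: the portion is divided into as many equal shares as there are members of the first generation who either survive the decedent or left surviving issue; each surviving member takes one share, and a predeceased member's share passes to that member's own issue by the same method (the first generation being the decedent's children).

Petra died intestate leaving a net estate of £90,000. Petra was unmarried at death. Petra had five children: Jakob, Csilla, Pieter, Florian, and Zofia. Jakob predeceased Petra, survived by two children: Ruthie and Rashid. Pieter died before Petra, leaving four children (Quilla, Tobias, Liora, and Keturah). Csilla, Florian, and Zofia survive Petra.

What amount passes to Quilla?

The entire £90,000 passes to the descendants.
That amount (£90,000) is divided into 5 shares of £18,000: Csilla, Florian, and Zofia each take £18,000; Jakob's £18,000 share passes to Jakob's issue; Pieter's £18,000 share passes to Pieter's issue.
Jakob's share (£18,000) is divided into 2 shares of £9,000: Ruthie and Rashid each take £9,000.
Pieter's share (£18,000) is divided into 4 shares of £4,500: Quilla, Tobias, Liora, and Keturah each take £4,500.

Quilla receives £4,500.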